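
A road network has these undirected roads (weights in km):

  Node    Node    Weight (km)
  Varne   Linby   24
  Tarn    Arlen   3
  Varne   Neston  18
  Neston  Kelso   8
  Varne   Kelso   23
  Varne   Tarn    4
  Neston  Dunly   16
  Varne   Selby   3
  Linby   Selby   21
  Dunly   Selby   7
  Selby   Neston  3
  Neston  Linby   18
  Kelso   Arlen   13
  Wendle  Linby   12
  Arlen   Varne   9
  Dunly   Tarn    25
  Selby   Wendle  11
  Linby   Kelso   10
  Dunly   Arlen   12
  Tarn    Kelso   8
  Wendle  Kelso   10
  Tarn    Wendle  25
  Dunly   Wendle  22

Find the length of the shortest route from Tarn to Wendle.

Shortest distances from Tarn:
Tarn: 0
Arlen: 3  (via Tarn)
Varne: 4  (via Tarn)
Selby: 7  (via Varne)
Kelso: 8  (via Tarn)
Neston: 10  (via Selby)
Dunly: 14  (via Selby)
Wendle: 18  (via Selby)
Shortest route: Tarn–Varne–Selby–Wendle = 18 km.

18 km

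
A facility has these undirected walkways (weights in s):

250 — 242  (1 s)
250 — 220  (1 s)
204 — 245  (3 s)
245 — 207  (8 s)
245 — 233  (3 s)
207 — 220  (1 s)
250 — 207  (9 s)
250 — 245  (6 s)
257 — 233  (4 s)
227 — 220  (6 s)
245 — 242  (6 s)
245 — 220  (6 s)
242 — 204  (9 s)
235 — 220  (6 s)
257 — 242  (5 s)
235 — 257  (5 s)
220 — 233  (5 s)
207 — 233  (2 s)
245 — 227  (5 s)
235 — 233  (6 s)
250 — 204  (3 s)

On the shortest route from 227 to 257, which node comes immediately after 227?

Candidate routes:
227–245–233–257: 5+3+4 = 12
227–220–207–233–257: 6+1+2+4 = 13
Cheapest is 227–245–233–257 at 12 s.
So from 227 the first move is to 245.

245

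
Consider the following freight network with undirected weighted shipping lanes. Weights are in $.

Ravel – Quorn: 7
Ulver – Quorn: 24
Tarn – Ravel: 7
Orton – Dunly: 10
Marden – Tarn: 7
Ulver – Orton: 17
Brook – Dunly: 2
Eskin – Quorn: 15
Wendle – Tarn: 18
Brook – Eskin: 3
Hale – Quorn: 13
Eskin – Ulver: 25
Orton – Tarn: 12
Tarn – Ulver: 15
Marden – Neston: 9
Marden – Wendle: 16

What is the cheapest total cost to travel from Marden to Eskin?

$34

Settle nodes by increasing distance from Marden:
Marden: 0
Tarn: 7  (via Marden)
Neston: 9  (via Marden)
Ravel: 14  (via Tarn)
Wendle: 16  (via Marden)
Orton: 19  (via Tarn)
Quorn: 21  (via Ravel)
Ulver: 22  (via Tarn)
Dunly: 29  (via Orton)
Brook: 31  (via Dunly)
Hale: 34  (via Quorn)
Eskin: 34  (via Brook)
Shortest route: Marden–Tarn–Orton–Dunly–Brook–Eskin = $34.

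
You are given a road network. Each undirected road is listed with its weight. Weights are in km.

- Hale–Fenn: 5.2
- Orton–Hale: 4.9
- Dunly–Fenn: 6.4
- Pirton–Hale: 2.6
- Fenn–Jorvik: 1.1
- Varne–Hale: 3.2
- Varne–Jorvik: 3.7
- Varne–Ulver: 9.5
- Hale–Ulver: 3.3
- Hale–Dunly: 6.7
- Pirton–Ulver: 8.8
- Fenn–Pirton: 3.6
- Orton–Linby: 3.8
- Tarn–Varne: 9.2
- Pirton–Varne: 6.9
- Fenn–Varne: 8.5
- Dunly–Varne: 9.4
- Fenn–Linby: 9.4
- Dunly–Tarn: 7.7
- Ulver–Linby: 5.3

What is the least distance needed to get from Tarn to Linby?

Shortest distances from Tarn:
Tarn: 0
Dunly: 7.7  (via Tarn)
Varne: 9.2  (via Tarn)
Hale: 12.4  (via Varne)
Jorvik: 12.9  (via Varne)
Fenn: 14  (via Jorvik)
Pirton: 15  (via Hale)
Ulver: 15.7  (via Hale)
Orton: 17.3  (via Hale)
Linby: 21  (via Ulver)
Shortest route: Tarn → Varne → Hale → Ulver → Linby = 21 km.

21 km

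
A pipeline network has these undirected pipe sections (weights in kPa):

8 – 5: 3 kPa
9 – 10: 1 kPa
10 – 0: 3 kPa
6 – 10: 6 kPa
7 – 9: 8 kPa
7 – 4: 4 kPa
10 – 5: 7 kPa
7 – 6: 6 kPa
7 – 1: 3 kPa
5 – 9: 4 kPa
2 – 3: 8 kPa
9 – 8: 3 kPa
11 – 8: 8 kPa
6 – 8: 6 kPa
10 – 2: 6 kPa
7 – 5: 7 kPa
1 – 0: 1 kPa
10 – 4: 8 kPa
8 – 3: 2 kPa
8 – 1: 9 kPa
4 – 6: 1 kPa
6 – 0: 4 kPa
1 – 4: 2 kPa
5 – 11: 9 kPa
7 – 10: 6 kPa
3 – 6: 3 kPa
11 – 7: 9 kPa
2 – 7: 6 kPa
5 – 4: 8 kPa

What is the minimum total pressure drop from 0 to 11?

Shortest distances from 0:
0: 0
1: 1  (via 0)
4: 3  (via 1)
10: 3  (via 0)
6: 4  (via 0)
7: 4  (via 1)
9: 4  (via 10)
3: 7  (via 6)
8: 7  (via 9)
5: 8  (via 9)
2: 9  (via 10)
11: 13  (via 7)
Shortest route: 0–1–7–11 = 13 kPa.

13 kPa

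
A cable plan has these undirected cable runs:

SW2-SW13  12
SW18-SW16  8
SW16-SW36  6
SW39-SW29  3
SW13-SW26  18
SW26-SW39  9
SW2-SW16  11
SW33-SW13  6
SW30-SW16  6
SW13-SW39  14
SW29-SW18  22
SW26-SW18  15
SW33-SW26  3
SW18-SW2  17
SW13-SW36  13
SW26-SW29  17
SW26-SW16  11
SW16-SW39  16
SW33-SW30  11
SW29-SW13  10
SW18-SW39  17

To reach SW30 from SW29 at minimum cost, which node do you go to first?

SW39

Enumerating some paths:
SW29 → SW39 → SW26 → SW33 → SW30: 3+9+3+11 = 26
SW29 → SW39 → SW16 → SW30: 3+16+6 = 25
SW29 → SW13 → SW33 → SW30: 10+6+11 = 27
The minimum is 25 via SW29 → SW39 → SW16 → SW30.
So from SW29 the first move is to SW39.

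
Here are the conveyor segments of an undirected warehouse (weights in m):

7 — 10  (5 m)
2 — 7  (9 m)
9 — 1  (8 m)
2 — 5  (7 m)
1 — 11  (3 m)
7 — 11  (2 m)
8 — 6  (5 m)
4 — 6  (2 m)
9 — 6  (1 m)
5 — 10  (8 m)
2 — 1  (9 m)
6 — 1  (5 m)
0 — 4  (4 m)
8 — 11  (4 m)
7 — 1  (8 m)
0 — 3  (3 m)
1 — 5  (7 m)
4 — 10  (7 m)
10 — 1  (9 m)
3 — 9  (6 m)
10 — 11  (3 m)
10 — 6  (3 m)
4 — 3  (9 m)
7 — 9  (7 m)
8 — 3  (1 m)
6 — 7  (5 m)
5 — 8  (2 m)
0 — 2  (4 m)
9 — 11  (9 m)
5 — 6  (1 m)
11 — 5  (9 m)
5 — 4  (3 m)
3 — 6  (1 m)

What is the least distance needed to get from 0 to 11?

8 m

Compare a few routes:
0 → 3 → 6 → 10 → 11: 3+1+3+3 = 10
0 → 3 → 6 → 7 → 11: 3+1+5+2 = 11
0 → 3 → 8 → 11: 3+1+4 = 8
Cheapest is 0 → 3 → 8 → 11 at 8 m.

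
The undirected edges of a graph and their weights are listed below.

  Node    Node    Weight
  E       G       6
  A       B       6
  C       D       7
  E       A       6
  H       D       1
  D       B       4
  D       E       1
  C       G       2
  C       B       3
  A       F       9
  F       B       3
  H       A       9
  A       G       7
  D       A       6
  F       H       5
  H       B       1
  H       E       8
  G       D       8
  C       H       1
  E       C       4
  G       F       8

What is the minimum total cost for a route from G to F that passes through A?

16

Best G to A: G → A costing 7
Shortest A→F: A → F = 9
Total via A: 7 + 9 = 16.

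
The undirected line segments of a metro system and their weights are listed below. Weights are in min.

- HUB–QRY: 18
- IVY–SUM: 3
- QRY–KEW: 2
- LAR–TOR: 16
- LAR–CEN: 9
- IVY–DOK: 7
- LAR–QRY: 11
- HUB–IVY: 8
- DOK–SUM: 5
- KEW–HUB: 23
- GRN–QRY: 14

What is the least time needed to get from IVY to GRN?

40 min

Settle nodes by increasing distance from IVY:
IVY: 0
SUM: 3  (via IVY)
DOK: 7  (via IVY)
HUB: 8  (via IVY)
QRY: 26  (via HUB)
KEW: 28  (via QRY)
LAR: 37  (via QRY)
GRN: 40  (via QRY)
Shortest route: IVY–HUB–QRY–GRN = 40 min.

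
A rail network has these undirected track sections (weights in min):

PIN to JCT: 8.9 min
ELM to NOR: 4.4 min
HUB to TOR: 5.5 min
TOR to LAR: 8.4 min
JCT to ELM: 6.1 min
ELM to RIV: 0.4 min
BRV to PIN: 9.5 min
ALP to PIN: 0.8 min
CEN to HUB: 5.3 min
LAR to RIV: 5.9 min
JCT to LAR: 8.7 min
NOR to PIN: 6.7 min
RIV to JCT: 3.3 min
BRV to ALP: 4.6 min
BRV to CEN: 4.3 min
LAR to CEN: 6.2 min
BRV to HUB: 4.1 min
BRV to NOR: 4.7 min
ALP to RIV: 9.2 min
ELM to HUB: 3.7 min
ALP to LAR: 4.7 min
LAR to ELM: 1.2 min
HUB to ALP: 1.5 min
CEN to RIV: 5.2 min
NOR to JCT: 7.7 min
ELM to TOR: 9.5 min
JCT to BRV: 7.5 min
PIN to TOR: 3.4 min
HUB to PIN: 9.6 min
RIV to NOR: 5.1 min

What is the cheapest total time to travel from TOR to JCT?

12.3 min

Enumerating some paths:
TOR–PIN–JCT: 3.4+8.9 = 12.3
TOR–HUB–ELM–RIV–JCT: 5.5+3.7+0.4+3.3 = 12.9
The minimum is 12.3 min via TOR–PIN–JCT.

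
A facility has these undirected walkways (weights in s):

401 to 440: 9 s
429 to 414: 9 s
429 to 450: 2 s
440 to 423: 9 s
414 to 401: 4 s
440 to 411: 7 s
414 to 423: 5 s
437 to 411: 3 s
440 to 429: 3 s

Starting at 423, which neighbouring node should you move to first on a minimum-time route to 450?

Compare a few routes:
423 - 440 - 429 - 450: 9+3+2 = 14
423 - 414 - 401 - 440 - 429 - 450: 5+4+9+3+2 = 23
423 - 414 - 429 - 450: 5+9+2 = 16
Cheapest is 423 - 440 - 429 - 450 at 14 s.
So from 423 the first move is to 440.

440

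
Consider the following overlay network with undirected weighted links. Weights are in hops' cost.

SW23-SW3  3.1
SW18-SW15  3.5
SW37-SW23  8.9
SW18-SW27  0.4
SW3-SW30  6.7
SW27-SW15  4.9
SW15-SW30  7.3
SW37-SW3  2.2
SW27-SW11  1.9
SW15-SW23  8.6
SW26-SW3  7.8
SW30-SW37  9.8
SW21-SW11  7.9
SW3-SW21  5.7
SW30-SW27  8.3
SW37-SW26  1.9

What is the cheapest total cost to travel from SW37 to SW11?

15.8 hops' cost

Candidate routes:
SW37 - SW3 - SW21 - SW11: 2.2+5.7+7.9 = 15.8
SW37 - SW3 - SW23 - SW15 - SW18 - SW27 - SW11: 2.2+3.1+8.6+3.5+0.4+1.9 = 19.7
SW37 - SW3 - SW30 - SW27 - SW11: 2.2+6.7+8.3+1.9 = 19.1
Cheapest is SW37 - SW3 - SW21 - SW11 at 15.8 hops' cost.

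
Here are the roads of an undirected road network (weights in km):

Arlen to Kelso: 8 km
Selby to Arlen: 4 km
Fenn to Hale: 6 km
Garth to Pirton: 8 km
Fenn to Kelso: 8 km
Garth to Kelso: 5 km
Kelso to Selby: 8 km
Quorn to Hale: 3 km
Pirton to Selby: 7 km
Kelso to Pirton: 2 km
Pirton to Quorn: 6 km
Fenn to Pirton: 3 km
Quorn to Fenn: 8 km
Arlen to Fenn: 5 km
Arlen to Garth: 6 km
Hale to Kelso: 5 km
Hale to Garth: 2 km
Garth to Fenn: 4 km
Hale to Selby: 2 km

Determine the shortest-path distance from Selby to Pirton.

Compare a few routes:
Selby–Hale–Kelso–Pirton: 2+5+2 = 9
Selby–Pirton: 7 = 7
Selby–Kelso–Pirton: 8+2 = 10
The minimum is 7 km via Selby–Pirton.

7 km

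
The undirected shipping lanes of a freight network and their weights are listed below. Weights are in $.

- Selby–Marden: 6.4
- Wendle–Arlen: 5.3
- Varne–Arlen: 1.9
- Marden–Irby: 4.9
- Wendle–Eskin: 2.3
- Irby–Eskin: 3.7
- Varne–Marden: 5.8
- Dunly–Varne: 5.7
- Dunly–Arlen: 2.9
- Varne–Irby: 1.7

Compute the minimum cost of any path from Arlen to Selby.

$14.1

Running Dijkstra from Arlen:
Arlen: 0
Varne: 1.9  (via Arlen)
Dunly: 2.9  (via Arlen)
Irby: 3.6  (via Varne)
Wendle: 5.3  (via Arlen)
Eskin: 7.3  (via Irby)
Marden: 7.7  (via Varne)
Selby: 14.1  (via Marden)
Shortest route: Arlen–Varne–Marden–Selby = $14.1.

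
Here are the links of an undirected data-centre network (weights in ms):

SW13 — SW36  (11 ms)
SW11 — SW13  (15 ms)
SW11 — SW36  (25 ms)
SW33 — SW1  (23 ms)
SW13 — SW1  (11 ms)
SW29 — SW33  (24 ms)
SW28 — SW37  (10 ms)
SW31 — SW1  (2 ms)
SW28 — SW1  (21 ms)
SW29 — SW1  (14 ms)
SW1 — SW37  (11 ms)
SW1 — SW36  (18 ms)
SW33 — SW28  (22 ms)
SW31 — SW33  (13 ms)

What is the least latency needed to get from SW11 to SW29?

40 ms

Settle nodes by increasing distance from SW11:
SW11: 0
SW13: 15  (via SW11)
SW36: 25  (via SW11)
SW1: 26  (via SW13)
SW31: 28  (via SW1)
SW37: 37  (via SW1)
SW29: 40  (via SW1)
Shortest route: SW11–SW13–SW1–SW29 = 40 ms.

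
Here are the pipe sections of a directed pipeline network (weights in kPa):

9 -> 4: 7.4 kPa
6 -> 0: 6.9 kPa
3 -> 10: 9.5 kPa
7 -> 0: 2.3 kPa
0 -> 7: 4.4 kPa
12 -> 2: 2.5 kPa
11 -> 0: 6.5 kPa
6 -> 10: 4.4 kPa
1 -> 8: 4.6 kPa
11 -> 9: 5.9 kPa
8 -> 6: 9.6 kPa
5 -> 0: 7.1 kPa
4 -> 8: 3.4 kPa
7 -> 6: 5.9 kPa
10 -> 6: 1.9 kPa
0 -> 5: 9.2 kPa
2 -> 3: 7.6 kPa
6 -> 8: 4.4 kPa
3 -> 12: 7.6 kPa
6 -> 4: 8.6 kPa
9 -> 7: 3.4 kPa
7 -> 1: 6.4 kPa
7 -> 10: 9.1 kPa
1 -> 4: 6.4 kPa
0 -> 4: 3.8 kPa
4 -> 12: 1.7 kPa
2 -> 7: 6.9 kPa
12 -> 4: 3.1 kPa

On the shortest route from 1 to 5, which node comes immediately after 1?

Enumerating some paths:
1 - 4 - 8 - 6 - 0 - 5: 6.4+3.4+9.6+6.9+9.2 = 35.5
1 - 4 - 12 - 2 - 7 - 0 - 5: 6.4+1.7+2.5+6.9+2.3+9.2 = 29
1 - 8 - 6 - 0 - 5: 4.6+9.6+6.9+9.2 = 30.3
The minimum is 29 kPa via 1 - 4 - 12 - 2 - 7 - 0 - 5.
So from 1 the first move is to 4.

4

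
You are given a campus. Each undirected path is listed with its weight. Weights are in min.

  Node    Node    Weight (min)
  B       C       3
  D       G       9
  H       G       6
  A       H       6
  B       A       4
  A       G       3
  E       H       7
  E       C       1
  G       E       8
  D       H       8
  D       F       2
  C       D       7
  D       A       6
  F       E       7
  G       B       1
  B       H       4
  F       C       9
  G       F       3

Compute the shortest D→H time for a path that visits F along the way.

Best D to F: D → F costing 2
Best F to H: F → G → B → H costing 8
Total via F: 2 + 8 = 10 min.

10 min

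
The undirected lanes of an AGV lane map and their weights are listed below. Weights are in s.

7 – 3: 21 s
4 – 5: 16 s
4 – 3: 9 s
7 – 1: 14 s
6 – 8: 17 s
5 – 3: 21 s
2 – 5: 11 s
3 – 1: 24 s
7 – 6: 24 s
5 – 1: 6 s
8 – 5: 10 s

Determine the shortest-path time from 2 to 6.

38 s

Enumerating some paths:
2–5–8–6: 11+10+17 = 38
2–5–1–7–6: 11+6+14+24 = 55
The minimum is 38 s via 2–5–8–6.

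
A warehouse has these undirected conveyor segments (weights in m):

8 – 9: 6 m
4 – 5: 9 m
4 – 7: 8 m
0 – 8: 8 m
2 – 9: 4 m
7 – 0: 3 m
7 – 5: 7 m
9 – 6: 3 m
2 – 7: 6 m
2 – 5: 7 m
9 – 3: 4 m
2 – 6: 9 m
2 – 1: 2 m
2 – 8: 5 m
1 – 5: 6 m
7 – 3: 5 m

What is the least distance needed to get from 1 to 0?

11 m

Settle nodes by increasing distance from 1:
1: 0
2: 2  (via 1)
5: 6  (via 1)
9: 6  (via 2)
8: 7  (via 2)
7: 8  (via 2)
6: 9  (via 9)
3: 10  (via 9)
0: 11  (via 7)
Shortest route: 1 → 2 → 7 → 0 = 11 m.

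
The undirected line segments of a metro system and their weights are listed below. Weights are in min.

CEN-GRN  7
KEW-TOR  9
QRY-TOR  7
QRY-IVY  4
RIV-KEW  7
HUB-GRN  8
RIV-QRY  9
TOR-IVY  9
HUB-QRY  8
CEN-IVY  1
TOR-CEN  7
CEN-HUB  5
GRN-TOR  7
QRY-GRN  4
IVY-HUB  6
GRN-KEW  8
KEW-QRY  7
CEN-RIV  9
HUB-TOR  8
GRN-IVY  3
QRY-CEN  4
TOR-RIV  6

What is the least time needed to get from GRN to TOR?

7 min

Running Dijkstra from GRN:
GRN: 0
IVY: 3  (via GRN)
CEN: 4  (via IVY)
QRY: 4  (via GRN)
TOR: 7  (via GRN)
Shortest route: GRN → TOR = 7 min.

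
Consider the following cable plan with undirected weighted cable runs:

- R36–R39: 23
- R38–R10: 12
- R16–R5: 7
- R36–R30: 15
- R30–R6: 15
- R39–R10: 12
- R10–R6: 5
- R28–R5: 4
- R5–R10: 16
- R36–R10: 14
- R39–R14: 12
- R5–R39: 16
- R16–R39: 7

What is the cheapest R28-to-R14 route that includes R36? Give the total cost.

Shortest R28→R36: R28–R5–R10–R36 = 34
Best R36 to R14: R36–R39–R14 costing 35
Total via R36: 34 + 35 = 69.

69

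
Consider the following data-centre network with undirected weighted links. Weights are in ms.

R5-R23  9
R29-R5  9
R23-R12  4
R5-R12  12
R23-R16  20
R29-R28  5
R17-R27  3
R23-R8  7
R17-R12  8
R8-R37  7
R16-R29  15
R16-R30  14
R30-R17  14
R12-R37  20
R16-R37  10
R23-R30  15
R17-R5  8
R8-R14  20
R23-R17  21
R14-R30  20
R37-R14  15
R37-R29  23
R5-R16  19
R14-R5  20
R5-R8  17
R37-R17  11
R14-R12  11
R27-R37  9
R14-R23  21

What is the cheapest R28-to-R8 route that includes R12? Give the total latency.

Shortest R28→R12: R28–R29–R5–R12 = 26
Shortest R12→R8: R12–R23–R8 = 11
Total via R12: 26 + 11 = 37 ms.

37 ms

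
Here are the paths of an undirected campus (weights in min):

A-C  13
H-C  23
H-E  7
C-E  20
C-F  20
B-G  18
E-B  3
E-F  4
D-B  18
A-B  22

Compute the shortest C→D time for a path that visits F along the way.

45 min

Best C to F: C → F costing 20
Best F to D: F → E → B → D costing 25
Total via F: 20 + 25 = 45 min.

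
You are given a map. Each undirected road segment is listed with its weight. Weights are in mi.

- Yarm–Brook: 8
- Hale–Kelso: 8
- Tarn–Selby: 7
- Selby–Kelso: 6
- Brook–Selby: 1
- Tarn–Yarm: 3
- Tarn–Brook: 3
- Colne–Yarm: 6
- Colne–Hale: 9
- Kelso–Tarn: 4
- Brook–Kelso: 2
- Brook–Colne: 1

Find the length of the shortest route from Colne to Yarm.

6 mi

Settle nodes by increasing distance from Colne:
Colne: 0
Brook: 1  (via Colne)
Selby: 2  (via Brook)
Kelso: 3  (via Brook)
Tarn: 4  (via Brook)
Yarm: 6  (via Colne)
Shortest route: Colne–Yarm = 6 mi.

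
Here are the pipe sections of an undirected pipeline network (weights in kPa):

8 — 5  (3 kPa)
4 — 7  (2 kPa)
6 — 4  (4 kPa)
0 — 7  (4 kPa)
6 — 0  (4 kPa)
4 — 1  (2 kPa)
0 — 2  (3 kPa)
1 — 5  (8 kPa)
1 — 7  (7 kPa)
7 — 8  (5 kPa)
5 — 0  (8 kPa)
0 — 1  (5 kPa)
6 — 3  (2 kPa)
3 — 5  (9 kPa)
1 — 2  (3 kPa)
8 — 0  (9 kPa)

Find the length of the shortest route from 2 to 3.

Settle nodes by increasing distance from 2:
2: 0
0: 3  (via 2)
1: 3  (via 2)
4: 5  (via 1)
6: 7  (via 0)
7: 7  (via 0)
3: 9  (via 6)
Shortest route: 2–0–6–3 = 9 kPa.

9 kPa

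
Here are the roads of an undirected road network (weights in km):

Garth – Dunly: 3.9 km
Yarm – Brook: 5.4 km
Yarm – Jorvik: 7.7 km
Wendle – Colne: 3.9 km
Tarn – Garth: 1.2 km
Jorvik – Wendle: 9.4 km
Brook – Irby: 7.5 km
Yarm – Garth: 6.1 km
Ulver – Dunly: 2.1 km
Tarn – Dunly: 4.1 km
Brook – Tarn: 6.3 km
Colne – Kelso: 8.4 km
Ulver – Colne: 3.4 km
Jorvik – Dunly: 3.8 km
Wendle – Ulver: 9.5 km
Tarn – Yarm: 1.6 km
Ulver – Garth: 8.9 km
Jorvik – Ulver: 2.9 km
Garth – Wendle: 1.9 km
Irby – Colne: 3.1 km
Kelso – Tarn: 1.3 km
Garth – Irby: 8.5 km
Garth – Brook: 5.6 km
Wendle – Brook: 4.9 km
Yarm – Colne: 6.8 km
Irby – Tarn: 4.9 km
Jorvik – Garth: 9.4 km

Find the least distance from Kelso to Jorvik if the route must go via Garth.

10.2 km

Best Kelso to Garth: Kelso → Tarn → Garth costing 2.5
Best Garth to Jorvik: Garth → Dunly → Jorvik costing 7.7
Total via Garth: 2.5 + 7.7 = 10.2 km.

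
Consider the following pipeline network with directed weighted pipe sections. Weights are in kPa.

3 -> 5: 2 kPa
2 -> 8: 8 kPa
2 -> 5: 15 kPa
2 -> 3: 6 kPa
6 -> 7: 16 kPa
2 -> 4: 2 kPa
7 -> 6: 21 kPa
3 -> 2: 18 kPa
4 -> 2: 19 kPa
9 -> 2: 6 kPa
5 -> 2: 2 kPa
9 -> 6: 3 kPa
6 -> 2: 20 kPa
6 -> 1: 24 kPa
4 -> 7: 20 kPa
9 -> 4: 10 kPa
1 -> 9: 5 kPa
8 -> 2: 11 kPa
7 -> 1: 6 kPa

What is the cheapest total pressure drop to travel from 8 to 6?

47 kPa

Enumerating some paths:
8–2–4–7–6: 11+2+20+21 = 54
8–2–4–7–1–9–6: 11+2+20+6+5+3 = 47
Cheapest is 8–2–4–7–1–9–6 at 47 kPa.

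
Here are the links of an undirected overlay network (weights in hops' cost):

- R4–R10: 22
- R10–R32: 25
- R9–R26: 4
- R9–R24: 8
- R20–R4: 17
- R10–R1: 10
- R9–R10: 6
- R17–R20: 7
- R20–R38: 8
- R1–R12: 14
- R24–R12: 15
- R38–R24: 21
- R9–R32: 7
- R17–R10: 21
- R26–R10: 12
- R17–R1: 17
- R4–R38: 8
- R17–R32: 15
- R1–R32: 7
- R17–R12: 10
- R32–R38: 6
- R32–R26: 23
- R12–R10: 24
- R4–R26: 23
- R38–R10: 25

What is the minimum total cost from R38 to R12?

Enumerating some paths:
R38–R32–R17–R12: 6+15+10 = 31
R38–R32–R1–R12: 6+7+14 = 27
R38–R20–R17–R12: 8+7+10 = 25
R38–R32–R9–R24–R12: 6+7+8+15 = 36
The minimum is 25 hops' cost via R38–R20–R17–R12.

25 hops' cost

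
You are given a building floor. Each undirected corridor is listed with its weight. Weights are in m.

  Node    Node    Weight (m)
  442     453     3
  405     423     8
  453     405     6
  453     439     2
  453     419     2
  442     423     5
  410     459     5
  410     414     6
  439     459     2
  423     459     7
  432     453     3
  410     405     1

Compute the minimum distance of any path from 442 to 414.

16 m

Compare a few routes:
442 → 453 → 405 → 410 → 414: 3+6+1+6 = 16
442 → 453 → 439 → 459 → 410 → 414: 3+2+2+5+6 = 18
442 → 423 → 405 → 410 → 414: 5+8+1+6 = 20
The minimum is 16 m via 442 → 453 → 405 → 410 → 414.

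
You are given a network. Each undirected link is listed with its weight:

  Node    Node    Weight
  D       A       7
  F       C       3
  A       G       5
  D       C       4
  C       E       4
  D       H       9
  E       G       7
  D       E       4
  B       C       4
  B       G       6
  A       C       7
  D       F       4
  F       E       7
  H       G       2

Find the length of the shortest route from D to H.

9

Settle nodes by increasing distance from D:
D: 0
C: 4  (via D)
E: 4  (via D)
F: 4  (via D)
A: 7  (via D)
B: 8  (via C)
H: 9  (via D)
Shortest route: D → H = 9.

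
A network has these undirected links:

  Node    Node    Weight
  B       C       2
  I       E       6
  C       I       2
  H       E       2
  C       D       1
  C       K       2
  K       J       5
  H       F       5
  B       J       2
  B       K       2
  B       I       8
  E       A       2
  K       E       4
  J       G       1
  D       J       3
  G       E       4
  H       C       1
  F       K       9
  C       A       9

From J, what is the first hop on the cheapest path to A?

Candidate routes:
J → D → C → H → E → A: 3+1+1+2+2 = 9
J → G → E → A: 1+4+2 = 7
J → B → C → H → E → A: 2+2+1+2+2 = 9
Cheapest is J → G → E → A at 7.
So from J the first move is to G.

G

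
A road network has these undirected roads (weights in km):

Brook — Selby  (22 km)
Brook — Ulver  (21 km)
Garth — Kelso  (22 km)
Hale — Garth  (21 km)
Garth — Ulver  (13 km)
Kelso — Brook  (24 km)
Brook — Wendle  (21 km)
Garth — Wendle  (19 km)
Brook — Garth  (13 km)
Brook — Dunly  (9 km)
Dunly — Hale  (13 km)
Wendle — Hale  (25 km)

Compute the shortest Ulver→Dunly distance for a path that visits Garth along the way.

Shortest Ulver→Garth: Ulver–Garth = 13
Shortest Garth→Dunly: Garth–Brook–Dunly = 22
Total via Garth: 13 + 22 = 35 km.

35 km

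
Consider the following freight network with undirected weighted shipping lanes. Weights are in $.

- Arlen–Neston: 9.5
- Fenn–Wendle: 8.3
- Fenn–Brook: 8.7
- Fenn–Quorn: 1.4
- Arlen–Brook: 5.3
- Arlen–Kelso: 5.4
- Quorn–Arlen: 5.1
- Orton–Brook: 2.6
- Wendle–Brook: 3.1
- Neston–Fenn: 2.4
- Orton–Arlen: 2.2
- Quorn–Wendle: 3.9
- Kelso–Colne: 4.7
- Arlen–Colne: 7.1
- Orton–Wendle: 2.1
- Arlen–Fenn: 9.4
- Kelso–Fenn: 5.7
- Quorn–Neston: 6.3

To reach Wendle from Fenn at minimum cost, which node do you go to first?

Quorn

Candidate routes:
Fenn - Wendle: 8.3 = 8.3
Fenn - Quorn - Wendle: 1.4+3.9 = 5.3
Cheapest is Fenn - Quorn - Wendle at $5.3.
So from Fenn the first move is to Quorn.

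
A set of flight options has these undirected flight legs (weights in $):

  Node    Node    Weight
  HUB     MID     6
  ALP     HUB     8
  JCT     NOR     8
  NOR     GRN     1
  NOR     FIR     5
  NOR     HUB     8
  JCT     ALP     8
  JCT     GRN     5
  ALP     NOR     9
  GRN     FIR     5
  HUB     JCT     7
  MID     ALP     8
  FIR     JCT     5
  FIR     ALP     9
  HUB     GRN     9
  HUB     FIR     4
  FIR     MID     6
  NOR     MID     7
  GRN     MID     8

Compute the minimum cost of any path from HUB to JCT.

Enumerating some paths:
HUB → FIR → JCT: 4+5 = 9
HUB → JCT: 7 = 7
The minimum is $7 via HUB → JCT.

$7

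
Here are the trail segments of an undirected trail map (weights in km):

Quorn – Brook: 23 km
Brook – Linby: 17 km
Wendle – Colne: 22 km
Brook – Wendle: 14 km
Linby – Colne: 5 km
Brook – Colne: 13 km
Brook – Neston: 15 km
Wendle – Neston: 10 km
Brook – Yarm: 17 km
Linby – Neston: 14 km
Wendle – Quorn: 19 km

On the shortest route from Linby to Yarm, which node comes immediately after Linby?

Brook

Compare a few routes:
Linby–Brook–Yarm: 17+17 = 34
Linby–Colne–Brook–Yarm: 5+13+17 = 35
The minimum is 34 km via Linby–Brook–Yarm.
So from Linby the first move is to Brook.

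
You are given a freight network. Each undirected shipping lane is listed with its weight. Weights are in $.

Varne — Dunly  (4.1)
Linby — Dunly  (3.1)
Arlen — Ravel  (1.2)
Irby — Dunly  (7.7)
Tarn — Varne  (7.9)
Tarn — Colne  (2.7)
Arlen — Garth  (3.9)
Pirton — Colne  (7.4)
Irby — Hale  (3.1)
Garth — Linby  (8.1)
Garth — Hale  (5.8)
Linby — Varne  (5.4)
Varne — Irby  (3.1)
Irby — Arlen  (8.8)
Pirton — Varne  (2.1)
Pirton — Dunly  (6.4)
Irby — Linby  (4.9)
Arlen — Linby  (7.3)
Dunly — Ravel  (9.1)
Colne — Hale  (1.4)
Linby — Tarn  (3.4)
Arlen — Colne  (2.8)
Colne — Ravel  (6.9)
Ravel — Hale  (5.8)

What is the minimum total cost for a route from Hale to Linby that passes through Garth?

Best Hale to Garth: Hale → Garth costing 5.8
Best Garth to Linby: Garth → Linby costing 8.1
Total via Garth: 5.8 + 8.1 = $13.9.

$13.9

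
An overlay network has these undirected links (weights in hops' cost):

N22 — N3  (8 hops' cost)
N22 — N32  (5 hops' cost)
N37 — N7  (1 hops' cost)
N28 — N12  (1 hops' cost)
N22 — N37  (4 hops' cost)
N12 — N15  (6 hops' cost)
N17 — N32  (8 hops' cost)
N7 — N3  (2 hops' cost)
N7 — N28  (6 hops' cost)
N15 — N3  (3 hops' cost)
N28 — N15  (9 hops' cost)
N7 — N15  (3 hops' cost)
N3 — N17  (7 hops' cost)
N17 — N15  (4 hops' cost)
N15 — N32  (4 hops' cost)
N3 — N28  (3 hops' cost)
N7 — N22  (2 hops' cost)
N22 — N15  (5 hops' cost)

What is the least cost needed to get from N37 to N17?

Enumerating some paths:
N37 → N7 → N3 → N17: 1+2+7 = 10
N37 → N7 → N3 → N15 → N17: 1+2+3+4 = 10
N37 → N7 → N15 → N17: 1+3+4 = 8
The minimum is 8 hops' cost via N37 → N7 → N15 → N17.

8 hops' cost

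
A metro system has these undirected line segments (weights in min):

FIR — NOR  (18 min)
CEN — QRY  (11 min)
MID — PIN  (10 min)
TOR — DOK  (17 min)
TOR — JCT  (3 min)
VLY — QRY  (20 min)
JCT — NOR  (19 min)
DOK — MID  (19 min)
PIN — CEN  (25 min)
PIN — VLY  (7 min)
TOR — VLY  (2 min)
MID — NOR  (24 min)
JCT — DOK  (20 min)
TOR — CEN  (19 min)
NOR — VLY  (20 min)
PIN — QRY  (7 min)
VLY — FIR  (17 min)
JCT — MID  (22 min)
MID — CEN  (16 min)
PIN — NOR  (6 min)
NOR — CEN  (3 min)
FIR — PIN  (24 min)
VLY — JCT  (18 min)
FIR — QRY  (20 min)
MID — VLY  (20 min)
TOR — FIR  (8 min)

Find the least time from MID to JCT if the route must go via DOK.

39 min

Shortest MID→DOK: MID–DOK = 19
Best DOK to JCT: DOK–JCT costing 20
Total via DOK: 19 + 20 = 39 min.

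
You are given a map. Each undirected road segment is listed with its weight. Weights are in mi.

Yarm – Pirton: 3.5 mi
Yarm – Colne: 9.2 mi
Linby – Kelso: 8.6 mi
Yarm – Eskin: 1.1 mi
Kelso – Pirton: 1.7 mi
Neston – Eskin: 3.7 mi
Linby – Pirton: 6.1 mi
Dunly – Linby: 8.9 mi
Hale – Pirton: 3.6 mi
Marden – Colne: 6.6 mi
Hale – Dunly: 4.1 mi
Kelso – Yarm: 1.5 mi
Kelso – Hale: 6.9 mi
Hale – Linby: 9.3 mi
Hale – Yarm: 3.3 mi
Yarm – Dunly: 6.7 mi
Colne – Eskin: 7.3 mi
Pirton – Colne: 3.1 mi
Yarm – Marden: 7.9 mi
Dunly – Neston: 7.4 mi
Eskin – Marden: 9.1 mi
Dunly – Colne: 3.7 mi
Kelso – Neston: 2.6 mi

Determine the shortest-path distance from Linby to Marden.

Candidate routes:
Linby–Pirton–Colne–Marden: 6.1+3.1+6.6 = 15.8
Linby–Kelso–Yarm–Marden: 8.6+1.5+7.9 = 18
Linby–Pirton–Yarm–Marden: 6.1+3.5+7.9 = 17.5
Linby–Pirton–Kelso–Yarm–Marden: 6.1+1.7+1.5+7.9 = 17.2
The minimum is 15.8 mi via Linby–Pirton–Colne–Marden.

15.8 mi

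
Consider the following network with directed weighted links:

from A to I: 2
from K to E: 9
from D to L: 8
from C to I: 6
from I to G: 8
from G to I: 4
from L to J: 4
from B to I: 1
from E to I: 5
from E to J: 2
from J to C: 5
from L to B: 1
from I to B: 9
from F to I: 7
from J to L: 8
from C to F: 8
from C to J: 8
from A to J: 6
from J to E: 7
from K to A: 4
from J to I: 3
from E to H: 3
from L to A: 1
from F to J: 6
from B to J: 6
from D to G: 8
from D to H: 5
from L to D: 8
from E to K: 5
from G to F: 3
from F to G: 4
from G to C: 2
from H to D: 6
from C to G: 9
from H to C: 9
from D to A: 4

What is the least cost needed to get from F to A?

15

Compare a few routes:
F → J → L → A: 6+8+1 = 15
F → J → E → K → A: 6+7+5+4 = 22
Cheapest is F → J → L → A at 15.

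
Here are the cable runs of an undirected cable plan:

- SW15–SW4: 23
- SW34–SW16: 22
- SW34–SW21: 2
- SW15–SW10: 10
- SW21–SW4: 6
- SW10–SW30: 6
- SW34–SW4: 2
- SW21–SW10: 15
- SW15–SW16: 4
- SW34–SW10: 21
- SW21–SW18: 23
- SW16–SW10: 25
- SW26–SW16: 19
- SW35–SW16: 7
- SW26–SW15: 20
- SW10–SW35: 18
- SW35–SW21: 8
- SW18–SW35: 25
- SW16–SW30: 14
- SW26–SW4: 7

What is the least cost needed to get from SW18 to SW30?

44

Candidate routes:
SW18 - SW21 - SW10 - SW30: 23+15+6 = 44
SW18 - SW35 - SW16 - SW30: 25+7+14 = 46
The minimum is 44 via SW18 - SW21 - SW10 - SW30.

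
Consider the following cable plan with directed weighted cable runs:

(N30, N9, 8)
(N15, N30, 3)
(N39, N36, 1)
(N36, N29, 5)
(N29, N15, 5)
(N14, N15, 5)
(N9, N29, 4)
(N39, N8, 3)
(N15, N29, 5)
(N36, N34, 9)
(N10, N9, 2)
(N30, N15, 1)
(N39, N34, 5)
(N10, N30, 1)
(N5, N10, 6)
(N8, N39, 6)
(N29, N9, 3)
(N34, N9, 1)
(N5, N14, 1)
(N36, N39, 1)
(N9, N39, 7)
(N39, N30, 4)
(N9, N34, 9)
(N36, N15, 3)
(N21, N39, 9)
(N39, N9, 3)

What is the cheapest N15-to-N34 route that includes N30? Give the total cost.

Shortest N15→N30: N15 → N30 = 3
Best N30 to N34: N30 → N9 → N34 costing 17
Total via N30: 3 + 17 = 20.

20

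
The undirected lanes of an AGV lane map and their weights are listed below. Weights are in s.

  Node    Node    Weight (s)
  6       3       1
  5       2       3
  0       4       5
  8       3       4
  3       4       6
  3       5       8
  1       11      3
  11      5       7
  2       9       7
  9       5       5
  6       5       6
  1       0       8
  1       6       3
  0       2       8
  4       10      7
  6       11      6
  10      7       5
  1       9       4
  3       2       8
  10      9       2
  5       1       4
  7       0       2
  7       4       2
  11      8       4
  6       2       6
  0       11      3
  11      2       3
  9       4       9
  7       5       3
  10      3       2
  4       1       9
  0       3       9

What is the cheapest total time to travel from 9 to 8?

Compare a few routes:
9 - 10 - 3 - 8: 2+2+4 = 8
9 - 1 - 6 - 3 - 8: 4+3+1+4 = 12
9 - 1 - 11 - 8: 4+3+4 = 11
9 - 2 - 11 - 8: 7+3+4 = 14
The minimum is 8 s via 9 - 10 - 3 - 8.

8 s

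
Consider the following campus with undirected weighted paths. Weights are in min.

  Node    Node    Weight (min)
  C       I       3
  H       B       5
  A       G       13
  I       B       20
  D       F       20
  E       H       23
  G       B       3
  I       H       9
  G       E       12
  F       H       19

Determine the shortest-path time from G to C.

20 min

Compare a few routes:
G - E - H - I - C: 12+23+9+3 = 47
G - B - H - I - C: 3+5+9+3 = 20
G - B - I - C: 3+20+3 = 26
Cheapest is G - B - H - I - C at 20 min.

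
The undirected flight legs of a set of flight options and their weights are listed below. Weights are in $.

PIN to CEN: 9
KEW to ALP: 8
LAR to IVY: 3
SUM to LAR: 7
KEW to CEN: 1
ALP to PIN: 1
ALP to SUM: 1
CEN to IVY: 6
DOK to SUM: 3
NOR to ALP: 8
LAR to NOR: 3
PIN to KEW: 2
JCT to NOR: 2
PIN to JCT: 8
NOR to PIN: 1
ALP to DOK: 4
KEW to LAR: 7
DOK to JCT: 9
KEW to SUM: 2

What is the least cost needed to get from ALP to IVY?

Running Dijkstra from ALP:
ALP: 0
SUM: 1  (via ALP)
PIN: 1  (via ALP)
NOR: 2  (via PIN)
KEW: 3  (via SUM)
JCT: 4  (via NOR)
CEN: 4  (via KEW)
DOK: 4  (via ALP)
LAR: 5  (via NOR)
IVY: 8  (via LAR)
Shortest route: ALP–PIN–NOR–LAR–IVY = $8.

$8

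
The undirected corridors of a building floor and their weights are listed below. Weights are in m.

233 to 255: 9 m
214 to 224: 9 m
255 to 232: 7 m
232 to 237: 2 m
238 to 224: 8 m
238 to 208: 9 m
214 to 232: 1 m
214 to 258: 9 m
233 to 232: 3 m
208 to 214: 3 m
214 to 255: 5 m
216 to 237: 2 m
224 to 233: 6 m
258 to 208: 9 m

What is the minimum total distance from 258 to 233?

13 m

Shortest distances from 258:
258: 0
208: 9  (via 258)
214: 9  (via 258)
232: 10  (via 214)
237: 12  (via 232)
233: 13  (via 232)
Shortest route: 258–214–232–233 = 13 m.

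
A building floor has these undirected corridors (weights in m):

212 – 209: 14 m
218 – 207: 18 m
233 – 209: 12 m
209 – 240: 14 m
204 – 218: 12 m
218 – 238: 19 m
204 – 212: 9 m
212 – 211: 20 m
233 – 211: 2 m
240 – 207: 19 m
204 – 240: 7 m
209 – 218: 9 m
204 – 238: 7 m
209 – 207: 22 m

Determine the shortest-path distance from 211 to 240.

28 m

Settle nodes by increasing distance from 211:
211: 0
233: 2  (via 211)
209: 14  (via 233)
212: 20  (via 211)
218: 23  (via 209)
240: 28  (via 209)
Shortest route: 211–233–209–240 = 28 m.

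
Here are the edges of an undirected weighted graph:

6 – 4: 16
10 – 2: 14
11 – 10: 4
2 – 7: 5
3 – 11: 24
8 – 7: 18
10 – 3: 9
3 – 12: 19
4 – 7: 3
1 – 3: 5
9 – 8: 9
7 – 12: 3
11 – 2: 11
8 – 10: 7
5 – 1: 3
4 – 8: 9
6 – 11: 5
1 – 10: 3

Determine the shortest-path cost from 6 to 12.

Enumerating some paths:
6 → 11 → 2 → 7 → 12: 5+11+5+3 = 24
6 → 4 → 7 → 12: 16+3+3 = 22
Cheapest is 6 → 4 → 7 → 12 at 22.

22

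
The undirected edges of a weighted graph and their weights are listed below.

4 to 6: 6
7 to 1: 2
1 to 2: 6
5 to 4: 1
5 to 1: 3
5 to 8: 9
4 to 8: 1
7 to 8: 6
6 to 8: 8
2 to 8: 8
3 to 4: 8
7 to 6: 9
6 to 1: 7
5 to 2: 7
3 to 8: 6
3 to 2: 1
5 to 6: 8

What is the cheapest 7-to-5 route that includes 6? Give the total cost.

Shortest 7→6: 7 → 6 = 9
Shortest 6→5: 6 → 4 → 5 = 7
Total via 6: 9 + 7 = 16.

16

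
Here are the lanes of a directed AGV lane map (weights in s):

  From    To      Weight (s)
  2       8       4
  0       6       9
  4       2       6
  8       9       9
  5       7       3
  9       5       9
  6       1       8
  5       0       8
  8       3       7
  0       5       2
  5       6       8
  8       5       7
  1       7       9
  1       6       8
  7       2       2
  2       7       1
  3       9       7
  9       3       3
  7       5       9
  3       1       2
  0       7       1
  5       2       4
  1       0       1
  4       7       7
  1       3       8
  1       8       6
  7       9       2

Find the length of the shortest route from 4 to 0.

Compare a few routes:
4 → 2 → 8 → 3 → 1 → 0: 6+4+7+2+1 = 20
4 → 7 → 2 → 8 → 3 → 1 → 0: 7+2+4+7+2+1 = 23
4 → 7 → 9 → 3 → 1 → 0: 7+2+3+2+1 = 15
Cheapest is 4 → 7 → 9 → 3 → 1 → 0 at 15 s.

15 s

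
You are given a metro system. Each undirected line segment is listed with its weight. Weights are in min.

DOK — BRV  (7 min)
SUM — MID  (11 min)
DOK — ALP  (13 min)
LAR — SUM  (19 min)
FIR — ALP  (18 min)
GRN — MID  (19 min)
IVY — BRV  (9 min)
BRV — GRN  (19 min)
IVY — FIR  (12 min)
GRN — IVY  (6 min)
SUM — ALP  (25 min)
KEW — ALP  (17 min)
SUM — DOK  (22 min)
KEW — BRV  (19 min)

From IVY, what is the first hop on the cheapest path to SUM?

Enumerating some paths:
IVY → BRV → DOK → SUM: 9+7+22 = 38
IVY → GRN → MID → SUM: 6+19+11 = 36
Cheapest is IVY → GRN → MID → SUM at 36 min.
So from IVY the first move is to GRN.

GRN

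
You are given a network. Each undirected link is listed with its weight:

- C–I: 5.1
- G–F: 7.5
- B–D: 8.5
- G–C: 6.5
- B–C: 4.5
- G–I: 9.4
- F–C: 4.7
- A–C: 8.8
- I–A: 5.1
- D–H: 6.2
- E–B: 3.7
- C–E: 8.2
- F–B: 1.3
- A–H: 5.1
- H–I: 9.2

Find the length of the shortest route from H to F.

16

Settle nodes by increasing distance from H:
H: 0
A: 5.1  (via H)
D: 6.2  (via H)
I: 9.2  (via H)
C: 13.9  (via A)
B: 14.7  (via D)
F: 16  (via B)
Shortest route: H → D → B → F = 16.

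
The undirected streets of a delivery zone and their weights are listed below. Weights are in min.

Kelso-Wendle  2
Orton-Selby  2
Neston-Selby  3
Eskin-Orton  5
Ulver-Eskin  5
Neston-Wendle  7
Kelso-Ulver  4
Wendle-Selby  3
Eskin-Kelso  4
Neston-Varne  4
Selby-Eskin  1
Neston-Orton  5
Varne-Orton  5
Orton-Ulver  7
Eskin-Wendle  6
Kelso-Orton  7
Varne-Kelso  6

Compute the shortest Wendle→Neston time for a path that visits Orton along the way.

Best Wendle to Orton: Wendle → Selby → Orton costing 5
Shortest Orton→Neston: Orton → Neston = 5
Total via Orton: 5 + 5 = 10 min.

10 min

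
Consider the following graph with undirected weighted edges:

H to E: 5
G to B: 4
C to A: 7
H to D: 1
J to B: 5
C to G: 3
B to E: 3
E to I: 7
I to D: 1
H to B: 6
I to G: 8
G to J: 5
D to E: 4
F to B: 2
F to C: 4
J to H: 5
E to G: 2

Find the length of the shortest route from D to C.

Candidate routes:
D–H–B–F–C: 1+6+2+4 = 13
D–H–E–G–C: 1+5+2+3 = 11
D–I–G–C: 1+8+3 = 12
D–E–G–C: 4+2+3 = 9
The minimum is 9 via D–E–G–C.

9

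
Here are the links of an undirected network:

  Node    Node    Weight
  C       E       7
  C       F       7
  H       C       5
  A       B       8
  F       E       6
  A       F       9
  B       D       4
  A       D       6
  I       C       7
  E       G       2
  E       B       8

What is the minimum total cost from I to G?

16

Settle nodes by increasing distance from I:
I: 0
C: 7  (via I)
H: 12  (via C)
E: 14  (via C)
F: 14  (via C)
G: 16  (via E)
Shortest route: I–C–E–G = 16.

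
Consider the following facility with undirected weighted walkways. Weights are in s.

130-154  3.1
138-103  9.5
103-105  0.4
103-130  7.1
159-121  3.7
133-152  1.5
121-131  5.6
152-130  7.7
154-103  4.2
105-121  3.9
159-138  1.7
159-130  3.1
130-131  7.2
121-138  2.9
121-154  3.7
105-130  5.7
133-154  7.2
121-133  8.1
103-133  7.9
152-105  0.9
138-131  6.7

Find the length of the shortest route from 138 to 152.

7.7 s

Running Dijkstra from 138:
138: 0
159: 1.7  (via 138)
121: 2.9  (via 138)
130: 4.8  (via 159)
154: 6.6  (via 121)
131: 6.7  (via 138)
105: 6.8  (via 121)
103: 7.2  (via 105)
152: 7.7  (via 105)
Shortest route: 138–121–105–152 = 7.7 s.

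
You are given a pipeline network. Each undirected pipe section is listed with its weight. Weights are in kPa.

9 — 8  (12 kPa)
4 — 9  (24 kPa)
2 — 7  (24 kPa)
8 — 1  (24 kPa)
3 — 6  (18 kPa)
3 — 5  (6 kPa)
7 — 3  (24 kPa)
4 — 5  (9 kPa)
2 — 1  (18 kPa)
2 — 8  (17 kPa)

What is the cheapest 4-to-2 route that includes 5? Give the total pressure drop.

63 kPa

Best 4 to 5: 4 → 5 costing 9
Best 5 to 2: 5 → 3 → 7 → 2 costing 54
Total via 5: 9 + 54 = 63 kPa.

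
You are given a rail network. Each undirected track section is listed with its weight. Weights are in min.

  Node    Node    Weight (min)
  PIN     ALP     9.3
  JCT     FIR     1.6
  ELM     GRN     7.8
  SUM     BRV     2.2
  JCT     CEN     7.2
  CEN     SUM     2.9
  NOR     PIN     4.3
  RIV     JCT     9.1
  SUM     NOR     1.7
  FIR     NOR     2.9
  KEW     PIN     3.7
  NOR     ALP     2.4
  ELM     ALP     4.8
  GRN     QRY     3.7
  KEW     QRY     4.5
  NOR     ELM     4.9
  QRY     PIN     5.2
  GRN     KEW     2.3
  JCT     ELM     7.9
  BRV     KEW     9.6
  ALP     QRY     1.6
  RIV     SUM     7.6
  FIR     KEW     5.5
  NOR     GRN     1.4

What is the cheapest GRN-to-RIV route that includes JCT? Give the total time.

Shortest GRN→JCT: GRN–NOR–FIR–JCT = 5.9
Shortest JCT→RIV: JCT–RIV = 9.1
Total via JCT: 5.9 + 9.1 = 15 min.

15 min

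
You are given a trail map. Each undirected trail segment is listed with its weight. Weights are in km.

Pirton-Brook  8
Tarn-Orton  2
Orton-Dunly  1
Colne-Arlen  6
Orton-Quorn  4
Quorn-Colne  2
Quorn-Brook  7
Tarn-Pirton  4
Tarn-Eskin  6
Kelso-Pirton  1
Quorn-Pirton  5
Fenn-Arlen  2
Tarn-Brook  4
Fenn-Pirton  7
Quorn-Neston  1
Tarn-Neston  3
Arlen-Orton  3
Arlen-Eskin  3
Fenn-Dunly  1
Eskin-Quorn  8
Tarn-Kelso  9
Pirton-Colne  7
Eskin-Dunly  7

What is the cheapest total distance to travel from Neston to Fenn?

7 km

Shortest distances from Neston:
Neston: 0
Quorn: 1  (via Neston)
Tarn: 3  (via Neston)
Colne: 3  (via Quorn)
Orton: 5  (via Quorn)
Pirton: 6  (via Quorn)
Dunly: 6  (via Orton)
Fenn: 7  (via Dunly)
Shortest route: Neston–Quorn–Orton–Dunly–Fenn = 7 km.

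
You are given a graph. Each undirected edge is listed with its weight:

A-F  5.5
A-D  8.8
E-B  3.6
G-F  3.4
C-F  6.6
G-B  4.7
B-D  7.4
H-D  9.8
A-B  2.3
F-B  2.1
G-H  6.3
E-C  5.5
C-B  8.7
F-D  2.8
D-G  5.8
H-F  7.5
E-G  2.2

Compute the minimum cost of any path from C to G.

Running Dijkstra from C:
C: 0
E: 5.5  (via C)
F: 6.6  (via C)
G: 7.7  (via E)
Shortest route: C–E–G = 7.7.

7.7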